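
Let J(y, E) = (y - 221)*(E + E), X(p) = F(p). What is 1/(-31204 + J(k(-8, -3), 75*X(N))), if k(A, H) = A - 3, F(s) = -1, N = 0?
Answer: 1/3596 ≈ 0.00027809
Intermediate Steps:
k(A, H) = -3 + A
X(p) = -1
J(y, E) = 2*E*(-221 + y) (J(y, E) = (-221 + y)*(2*E) = 2*E*(-221 + y))
1/(-31204 + J(k(-8, -3), 75*X(N))) = 1/(-31204 + 2*(75*(-1))*(-221 + (-3 - 8))) = 1/(-31204 + 2*(-75)*(-221 - 11)) = 1/(-31204 + 2*(-75)*(-232)) = 1/(-31204 + 34800) = 1/3596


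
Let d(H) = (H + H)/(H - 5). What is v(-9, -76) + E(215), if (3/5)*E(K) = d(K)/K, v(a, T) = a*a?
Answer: 5104/63 ≈ 81.016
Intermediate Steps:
d(H) = 2*H/(-5 + H) (d(H) = (2*H)/(-5 + H) = 2*H/(-5 + H))
v(a, T) = a²
E(K) = 10/(3*(-5 + K)) (E(K) = 5*((2*K/(-5 + K))/K)/3 = 5*(2/(-5 + K))/3 = 10/(3*(-5 + K)))
v(-9, -76) + E(215) = (-9)² + 10/(3*(-5 + 215)) = 81 + (10/3)/210 = 81 + (10/3)*(1/210) = 81 + 1/63 = 5104/63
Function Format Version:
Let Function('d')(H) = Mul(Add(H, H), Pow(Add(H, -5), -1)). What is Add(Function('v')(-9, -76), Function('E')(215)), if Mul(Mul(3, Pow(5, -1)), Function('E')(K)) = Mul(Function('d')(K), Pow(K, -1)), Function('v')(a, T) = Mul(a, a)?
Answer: Rational(5104, 63) ≈ 81.016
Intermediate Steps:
Function('d')(H) = Mul(2, H, Pow(Add(-5, H), -1)) (Function('d')(H) = Mul(Mul(2, H), Pow(Add(-5, H), -1)) = Mul(2, H, Pow(Add(-5, H), -1)))
Function('v')(a, T) = Pow(a, 2)
Function('E')(K) = Mul(Rational(10, 3), Pow(Add(-5, K), -1)) (Function('E')(K) = Mul(Rational(5, 3), Mul(Mul(2, K, Pow(Add(-5, K), -1)), Pow(K, -1))) = Mul(Rational(5, 3), Mul(2, Pow(Add(-5, K), -1))) = Mul(Rational(10, 3), Pow(Add(-5, K), -1)))
Add(Function('v')(-9, -76), Function('E')(215)) = Add(Pow(-9, 2), Mul(Rational(10, 3), Pow(Add(-5, 215), -1))) = Add(81, Mul(Rational(10, 3), Pow(210, -1))) = Add(81, Mul(Rational(10, 3), Rational(1, 210))) = Add(81, Rational(1, 63)) = Rational(5104, 63)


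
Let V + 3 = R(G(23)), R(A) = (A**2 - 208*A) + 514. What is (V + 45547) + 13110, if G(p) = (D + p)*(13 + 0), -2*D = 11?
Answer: 254417/4 ≈ 63604.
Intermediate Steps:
D = -11/2 (D = -1/2*11 = -11/2 ≈ -5.5000)
G(p) = -143/2 + 13*p (G(p) = (-11/2 + p)*(13 + 0) = (-11/2 + p)*13 = -143/2 + 13*p)
R(A) = 514 + A**2 - 208*A
V = 19789/4 (V = -3 + (514 + (-143/2 + 13*23)**2 - 208*(-143/2 + 13*23)) = -3 + (514 + (-143/2 + 299)**2 - 208*(-143/2 + 299)) = -3 + (514 + (455/2)**2 - 208*455/2) = -3 + (514 + 207025/4 - 47320) = -3 + 19801/4 = 19789/4 ≈ 4947.3)
(V + 45547) + 13110 = (19789/4 + 45547) + 13110 = 201977/4 + 13110 = 254417/4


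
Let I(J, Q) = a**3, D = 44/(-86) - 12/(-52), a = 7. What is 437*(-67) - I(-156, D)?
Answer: -29622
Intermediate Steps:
D = -157/559 (D = 44*(-1/86) - 12*(-1/52) = -22/43 + 3/13 = -157/559 ≈ -0.28086)
I(J, Q) = 343 (I(J, Q) = 7**3 = 343)
437*(-67) - I(-156, D) = 437*(-67) - 1*343 = -29279 - 343 = -29622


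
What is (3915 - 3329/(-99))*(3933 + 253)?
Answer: 1636366004/99 ≈ 1.6529e+7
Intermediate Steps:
(3915 - 3329/(-99))*(3933 + 253) = (3915 - 3329*(-1/99))*4186 = (3915 + 3329/99)*4186 = (390914/99)*4186 = 1636366004/99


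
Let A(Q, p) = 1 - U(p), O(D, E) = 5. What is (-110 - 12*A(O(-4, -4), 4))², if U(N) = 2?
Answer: 9604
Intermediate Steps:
A(Q, p) = -1 (A(Q, p) = 1 - 1*2 = 1 - 2 = -1)
(-110 - 12*A(O(-4, -4), 4))² = (-110 - 12*(-1))² = (-110 + 12)² = (-98)² = 9604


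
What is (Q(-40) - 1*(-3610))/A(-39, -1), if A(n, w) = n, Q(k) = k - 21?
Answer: -91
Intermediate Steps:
Q(k) = -21 + k
(Q(-40) - 1*(-3610))/A(-39, -1) = ((-21 - 40) - 1*(-3610))/(-39) = (-61 + 3610)*(-1/39) = 3549*(-1/39) = -91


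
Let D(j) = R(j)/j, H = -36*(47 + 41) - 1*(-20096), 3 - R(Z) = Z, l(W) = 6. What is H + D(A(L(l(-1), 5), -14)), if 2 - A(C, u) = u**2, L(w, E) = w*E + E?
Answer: 3283835/194 ≈ 16927.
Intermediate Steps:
L(w, E) = E + E*w (L(w, E) = E*w + E = E + E*w)
R(Z) = 3 - Z
A(C, u) = 2 - u**2
H = 16928 (H = -36*88 + 20096 = -3168 + 20096 = 16928)
D(j) = (3 - j)/j
H + D(A(L(l(-1), 5), -14)) = 16928 + (3 - (2 - 1*(-14)**2))/(2 - 1*(-14)**2) = 16928 + (3 - (2 - 1*196))/(2 - 1*196) = 16928 + (3 - (2 - 196))/(2 - 196) = 16928 + (3 - 1*(-194))/(-194) = 16928 - (3 + 194)/194 = 16928 - 1/194*197 = 16928 - 197/194 = 3283835/194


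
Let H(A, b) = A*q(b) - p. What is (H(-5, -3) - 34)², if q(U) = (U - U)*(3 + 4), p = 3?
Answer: 1369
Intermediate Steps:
q(U) = 0 (q(U) = 0*7 = 0)
H(A, b) = -3 (H(A, b) = A*0 - 1*3 = 0 - 3 = -3)
(H(-5, -3) - 34)² = (-3 - 34)² = (-37)² = 1369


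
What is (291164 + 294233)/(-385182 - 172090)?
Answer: -585397/557272 ≈ -1.0505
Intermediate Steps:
(291164 + 294233)/(-385182 - 172090) = 585397/(-557272) = 585397*(-1/557272) = -585397/557272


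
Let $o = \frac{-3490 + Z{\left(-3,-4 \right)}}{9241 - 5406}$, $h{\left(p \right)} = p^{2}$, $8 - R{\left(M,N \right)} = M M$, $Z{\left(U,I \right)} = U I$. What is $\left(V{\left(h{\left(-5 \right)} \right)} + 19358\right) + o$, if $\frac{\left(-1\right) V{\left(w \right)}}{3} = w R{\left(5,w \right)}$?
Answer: $\frac{79124077}{3835} \approx 20632.0$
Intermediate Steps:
$Z{\left(U,I \right)} = I U$
$R{\left(M,N \right)} = 8 - M^{2}$ ($R{\left(M,N \right)} = 8 - M M = 8 - M^{2}$)
$o = - \frac{3478}{3835}$ ($o = \frac{-3490 - -12}{9241 - 5406} = \frac{-3490 + 12}{3835} = \left(-3478\right) \frac{1}{3835} = - \frac{3478}{3835} \approx -0.90691$)
$V{\left(w \right)} = 51 w$ ($V{\left(w \right)} = - 3 w \left(8 - 5^{2}\right) = - 3 w \left(8 - 25\right) = - 3 w \left(-17\right) = - 3 \left(- 17 w\right) = 51 w$)
$\left(V{\left(h{\left(-5 \right)} \right)} + 19358\right) + o = \left(51 \left(-5\right)^{2} + 19358\right) - \frac{3478}{3835} = \left(51 \cdot 25 + 19358\right) - \frac{3478}{3835} = \left(1275 + 19358\right) - \frac{3478}{3835} = 20633 - \frac{3478}{3835} = \frac{79124077}{3835}$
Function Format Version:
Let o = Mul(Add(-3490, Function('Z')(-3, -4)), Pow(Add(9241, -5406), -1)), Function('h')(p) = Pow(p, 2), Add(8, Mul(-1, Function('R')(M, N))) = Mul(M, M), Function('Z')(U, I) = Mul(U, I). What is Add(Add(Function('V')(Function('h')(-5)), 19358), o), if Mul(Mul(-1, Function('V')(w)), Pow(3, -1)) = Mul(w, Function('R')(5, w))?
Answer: Rational(79124077, 3835) ≈ 20632.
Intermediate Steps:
Function('Z')(U, I) = Mul(I, U)
Function('R')(M, N) = Add(8, Mul(-1, Pow(M, 2))) (Function('R')(M, N) = Add(8, Mul(-1, Mul(M, M))) = Add(8, Mul(-1, Pow(M, 2))))
o = Rational(-3478, 3835) (o = Mul(Add(-3490, Mul(-4, -3)), Pow(Add(9241, -5406), -1)) = Mul(Add(-3490, 12), Pow(3835, -1)) = Mul(-3478, Rational(1, 3835)) = Rational(-3478, 3835) ≈ -0.90691)
Function('V')(w) = Mul(51, w) (Function('V')(w) = Mul(-3, Mul(w, Add(8, Mul(-1, Pow(5, 2))))) = Mul(-3, Mul(w, Add(8, Mul(-1, 25)))) = Mul(-3, Mul(w, Add(8, -25))) = Mul(-3, Mul(w, -17)) = Mul(-3, Mul(-17, w)) = Mul(51, w))
Add(Add(Function('V')(Function('h')(-5)), 19358), o) = Add(Add(Mul(51, Pow(-5, 2)), 19358), Rational(-3478, 3835)) = Add(Add(Mul(51, 25), 19358), Rational(-3478, 3835)) = Add(Add(1275, 19358), Rational(-3478, 3835)) = Add(20633, Rational(-3478, 3835)) = Rational(79124077, 3835)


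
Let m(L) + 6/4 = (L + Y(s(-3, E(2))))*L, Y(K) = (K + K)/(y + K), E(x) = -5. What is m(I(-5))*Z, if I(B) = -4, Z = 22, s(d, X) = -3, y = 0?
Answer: 143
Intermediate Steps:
Y(K) = 2 (Y(K) = (K + K)/(0 + K) = (2*K)/K = 2)
m(L) = -3/2 + L*(2 + L) (m(L) = -3/2 + (L + 2)*L = -3/2 + (2 + L)*L = -3/2 + L*(2 + L))
m(I(-5))*Z = (-3/2 + (-4)**2 + 2*(-4))*22 = (-3/2 + 16 - 8)*22 = (13/2)*22 = 143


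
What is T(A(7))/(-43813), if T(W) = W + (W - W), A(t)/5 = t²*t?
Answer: -245/6259 ≈ -0.039144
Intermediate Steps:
A(t) = 5*t³ (A(t) = 5*(t²*t) = 5*t³)
T(W) = W (T(W) = W + 0 = W)
T(A(7))/(-43813) = (5*7³)/(-43813) = (5*343)*(-1/43813) = 1715*(-1/43813) = -245/6259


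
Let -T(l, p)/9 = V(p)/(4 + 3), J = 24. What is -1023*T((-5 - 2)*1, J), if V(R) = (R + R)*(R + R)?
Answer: 21212928/7 ≈ 3.0304e+6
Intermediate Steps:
V(R) = 4*R**2 (V(R) = (2*R)*(2*R) = 4*R**2)
T(l, p) = -36*p**2/7 (T(l, p) = -9*4*p**2/(4 + 3) = -9*4*p**2/7 = -36*p**2/7)
-1023*T((-5 - 2)*1, J) = -(-36828)*24**2/7 = -(-36828)*576/7 = -1023*(-20736/7) = 21212928/7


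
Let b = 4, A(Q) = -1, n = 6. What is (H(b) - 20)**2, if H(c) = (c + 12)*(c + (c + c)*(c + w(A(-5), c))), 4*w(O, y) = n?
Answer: 559504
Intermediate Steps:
w(O, y) = 3/2 (w(O, y) = (1/4)*6 = 3/2)
H(c) = (12 + c)*(c + 2*c*(3/2 + c)) (H(c) = (c + 12)*(c + (c + c)*(c + 3/2)) = (12 + c)*(c + (2*c)*(3/2 + c)) = (12 + c)*(c + 2*c*(3/2 + c)))
(H(b) - 20)**2 = (2*4*(24 + 4**2 + 14*4) - 20)**2 = (2*4*(24 + 16 + 56) - 20)**2 = (2*4*96 - 20)**2 = (768 - 20)**2 = 748**2 = 559504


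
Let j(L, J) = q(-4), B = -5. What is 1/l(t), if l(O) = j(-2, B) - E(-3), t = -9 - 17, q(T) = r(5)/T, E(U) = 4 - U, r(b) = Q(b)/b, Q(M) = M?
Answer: -4/29 ≈ -0.13793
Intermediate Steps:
r(b) = 1 (r(b) = b/b = 1)
q(T) = 1/T
j(L, J) = -¼ (j(L, J) = 1/(-4) = -¼)
t = -26
l(O) = -29/4 (l(O) = -¼ - (4 - 1*(-3)) = -¼ - (4 + 3) = -¼ - 1*7 = -¼ - 7 = -29/4)
1/l(t) = 1/(-29/4) = -4/29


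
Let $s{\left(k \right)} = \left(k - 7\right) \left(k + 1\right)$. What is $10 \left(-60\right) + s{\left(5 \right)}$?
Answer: $-612$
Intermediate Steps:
$s{\left(k \right)} = \left(1 + k\right) \left(-7 + k\right)$ ($s{\left(k \right)} = \left(-7 + k\right) \left(1 + k\right) = \left(1 + k\right) \left(-7 + k\right)$)
$10 \left(-60\right) + s{\left(5 \right)} = 10 \left(-60\right) - \left(37 - 25\right) = -600 - 12 = -612$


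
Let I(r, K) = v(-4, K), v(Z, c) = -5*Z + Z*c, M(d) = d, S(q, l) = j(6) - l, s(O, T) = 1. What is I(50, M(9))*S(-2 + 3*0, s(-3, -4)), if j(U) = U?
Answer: -80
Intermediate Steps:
S(q, l) = 6 - l
I(r, K) = 20 - 4*K (I(r, K) = -4*(-5 + K) = 20 - 4*K)
I(50, M(9))*S(-2 + 3*0, s(-3, -4)) = (20 - 4*9)*(6 - 1*1) = (20 - 36)*(6 - 1) = -16*5 = -80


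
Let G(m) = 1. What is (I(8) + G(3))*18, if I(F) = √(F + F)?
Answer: 90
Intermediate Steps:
I(F) = √2*√F (I(F) = √(2*F) = √2*√F)
(I(8) + G(3))*18 = (√2*√8 + 1)*18 = (√2*(2*√2) + 1)*18 = (4 + 1)*18 = 5*18 = 90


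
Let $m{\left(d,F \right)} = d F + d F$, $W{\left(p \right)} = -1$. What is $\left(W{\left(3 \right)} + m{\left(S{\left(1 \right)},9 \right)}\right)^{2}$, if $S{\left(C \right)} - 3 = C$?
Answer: $5041$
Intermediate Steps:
$S{\left(C \right)} = 3 + C$
$m{\left(d,F \right)} = 2 F d$ ($m{\left(d,F \right)} = F d + F d = 2 F d$)
$\left(W{\left(3 \right)} + m{\left(S{\left(1 \right)},9 \right)}\right)^{2} = \left(-1 + 2 \cdot 9 \left(3 + 1\right)\right)^{2} = \left(-1 + 2 \cdot 9 \cdot 4\right)^{2} = \left(-1 + 72\right)^{2} = 71^{2} = 5041$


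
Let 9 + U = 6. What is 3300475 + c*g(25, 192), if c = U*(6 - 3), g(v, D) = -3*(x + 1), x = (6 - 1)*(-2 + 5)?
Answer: 3300907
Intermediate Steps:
U = -3 (U = -9 + 6 = -3)
x = 15 (x = 5*3 = 15)
g(v, D) = -48 (g(v, D) = -3*(15 + 1) = -3*16 = -48)
c = -9 (c = -3*(6 - 3) = -3*3 = -9)
3300475 + c*g(25, 192) = 3300475 - 9*(-48) = 3300475 + 432 = 3300907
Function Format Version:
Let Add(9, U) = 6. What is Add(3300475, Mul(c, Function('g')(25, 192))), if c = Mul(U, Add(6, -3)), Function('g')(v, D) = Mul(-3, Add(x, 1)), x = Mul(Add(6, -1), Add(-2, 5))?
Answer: 3300907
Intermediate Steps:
U = -3 (U = Add(-9, 6) = -3)
x = 15 (x = Mul(5, 3) = 15)
Function('g')(v, D) = -48 (Function('g')(v, D) = Mul(-3, Add(15, 1)) = Mul(-3, 16) = -48)
c = -9 (c = Mul(-3, Add(6, -3)) = Mul(-3, 3) = -9)
Add(3300475, Mul(c, Function('g')(25, 192))) = Add(3300475, Mul(-9, -48)) = Add(3300475, 432) = 3300907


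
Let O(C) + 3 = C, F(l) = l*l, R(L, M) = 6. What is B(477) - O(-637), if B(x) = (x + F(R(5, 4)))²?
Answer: 263809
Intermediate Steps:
F(l) = l²
O(C) = -3 + C
B(x) = (36 + x)² (B(x) = (x + 6²)² = (x + 36)² = (36 + x)²)
B(477) - O(-637) = (36 + 477)² - (-3 - 637) = 513² - 1*(-640) = 263169 + 640 = 263809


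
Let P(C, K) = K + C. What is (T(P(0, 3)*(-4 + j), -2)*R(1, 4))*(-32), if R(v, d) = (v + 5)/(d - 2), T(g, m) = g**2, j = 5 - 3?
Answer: -3456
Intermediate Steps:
j = 2
P(C, K) = C + K
R(v, d) = (5 + v)/(-2 + d)
(T(P(0, 3)*(-4 + j), -2)*R(1, 4))*(-32) = (((0 + 3)*(-4 + 2))**2*((5 + 1)/(-2 + 4)))*(-32) = ((3*(-2))**2*(6/2))*(-32) = ((-6)**2*((1/2)*6))*(-32) = (36*3)*(-32) = 108*(-32) = -3456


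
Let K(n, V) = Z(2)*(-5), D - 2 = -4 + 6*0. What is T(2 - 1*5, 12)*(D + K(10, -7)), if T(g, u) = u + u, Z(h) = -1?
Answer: 72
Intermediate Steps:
D = -2 (D = 2 + (-4 + 6*0) = 2 + (-4 + 0) = 2 - 4 = -2)
T(g, u) = 2*u
K(n, V) = 5 (K(n, V) = -1*(-5) = 5)
T(2 - 1*5, 12)*(D + K(10, -7)) = (2*12)*(-2 + 5) = 24*3 = 72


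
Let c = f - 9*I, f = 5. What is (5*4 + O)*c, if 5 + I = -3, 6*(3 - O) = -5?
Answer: 11011/6 ≈ 1835.2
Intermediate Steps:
O = 23/6 (O = 3 - ⅙*(-5) = 3 + ⅚ = 23/6 ≈ 3.8333)
I = -8 (I = -5 - 3 = -8)
c = 77 (c = 5 - 9*(-8) = 5 + 72 = 77)
(5*4 + O)*c = (5*4 + 23/6)*77 = (20 + 23/6)*77 = (143/6)*77 = 11011/6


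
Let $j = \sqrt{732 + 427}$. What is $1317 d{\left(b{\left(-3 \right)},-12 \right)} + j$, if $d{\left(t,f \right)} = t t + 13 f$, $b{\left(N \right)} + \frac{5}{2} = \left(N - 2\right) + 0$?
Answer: $- \frac{525483}{4} + \sqrt{1159} \approx -1.3134 \cdot 10^{5}$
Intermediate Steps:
$b{\left(N \right)} = - \frac{9}{2} + N$ ($b{\left(N \right)} = - \frac{5}{2} + \left(\left(N - 2\right) + 0\right) = - \frac{5}{2} + \left(\left(-2 + N\right) + 0\right) = - \frac{5}{2} + \left(-2 + N\right) = - \frac{9}{2} + N$)
$j = \sqrt{1159} \approx 34.044$
$d{\left(t,f \right)} = t^{2} + 13 f$
$1317 d{\left(b{\left(-3 \right)},-12 \right)} + j = 1317 \left(\left(- \frac{9}{2} - 3\right)^{2} + 13 \left(-12\right)\right) + \sqrt{1159} = 1317 \left(\left(- \frac{15}{2}\right)^{2} - 156\right) + \sqrt{1159} = 1317 \left(\frac{225}{4} - 156\right) + \sqrt{1159} = 1317 \left(- \frac{399}{4}\right) + \sqrt{1159} = - \frac{525483}{4} + \sqrt{1159}$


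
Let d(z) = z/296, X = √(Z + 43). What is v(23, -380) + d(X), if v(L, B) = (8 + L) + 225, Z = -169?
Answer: 256 + 3*I*√14/296 ≈ 256.0 + 0.037922*I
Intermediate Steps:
X = 3*I*√14 (X = √(-169 + 43) = √(-126) = 3*I*√14 ≈ 11.225*I)
d(z) = z/296 (d(z) = z*(1/296) = z/296)
v(L, B) = 233 + L
v(23, -380) + d(X) = (233 + 23) + (3*I*√14)/296 = 256 + 3*I*√14/296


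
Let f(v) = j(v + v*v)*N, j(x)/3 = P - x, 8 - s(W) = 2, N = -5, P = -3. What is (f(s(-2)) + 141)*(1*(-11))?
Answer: -8976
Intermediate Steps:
s(W) = 6 (s(W) = 8 - 1*2 = 8 - 2 = 6)
j(x) = -9 - 3*x (j(x) = 3*(-3 - x) = -9 - 3*x)
f(v) = 45 + 15*v + 15*v**2 (f(v) = (-9 - 3*(v + v*v))*(-5) = (-9 - 3*(v + v**2))*(-5) = (-9 + (-3*v - 3*v**2))*(-5) = (-9 - 3*v - 3*v**2)*(-5) = 45 + 15*v + 15*v**2)
(f(s(-2)) + 141)*(1*(-11)) = ((45 + 15*6*(1 + 6)) + 141)*(1*(-11)) = ((45 + 15*6*7) + 141)*(-11) = ((45 + 630) + 141)*(-11) = (675 + 141)*(-11) = 816*(-11) = -8976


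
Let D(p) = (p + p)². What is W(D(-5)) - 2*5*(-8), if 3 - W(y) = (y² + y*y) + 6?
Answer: -19923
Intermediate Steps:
D(p) = 4*p² (D(p) = (2*p)² = 4*p²)
W(y) = -3 - 2*y² (W(y) = 3 - ((y² + y*y) + 6) = 3 - ((y² + y²) + 6) = 3 - (2*y² + 6) = 3 - (6 + 2*y²) = 3 + (-6 - 2*y²) = -3 - 2*y²)
W(D(-5)) - 2*5*(-8) = (-3 - 2*(4*(-5)²)²) - 2*5*(-8) = (-3 - 2*(4*25)²) - 10*(-8) = (-3 - 2*100²) + 80 = (-3 - 2*10000) + 80 = (-3 - 20000) + 80 = -20003 + 80 = -19923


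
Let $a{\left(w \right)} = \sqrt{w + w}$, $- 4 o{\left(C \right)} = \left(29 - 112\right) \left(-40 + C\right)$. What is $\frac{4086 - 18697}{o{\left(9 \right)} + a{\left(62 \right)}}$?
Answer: $\frac{4850852}{213495} + \frac{467552 \sqrt{31}}{6618345} \approx 23.114$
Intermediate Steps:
$o{\left(C \right)} = -830 + \frac{83 C}{4}$ ($o{\left(C \right)} = - \frac{\left(29 - 112\right) \left(-40 + C\right)}{4} = - \frac{\left(-83\right) \left(-40 + C\right)}{4} = - \frac{3320 - 83 C}{4} = -830 + \frac{83 C}{4}$)
$a{\left(w \right)} = \sqrt{2} \sqrt{w}$ ($a{\left(w \right)} = \sqrt{2 w} = \sqrt{2} \sqrt{w}$)
$\frac{4086 - 18697}{o{\left(9 \right)} + a{\left(62 \right)}} = \frac{4086 - 18697}{\left(-830 + \frac{83}{4} \cdot 9\right) + \sqrt{2} \sqrt{62}} = - \frac{14611}{\left(-830 + \frac{747}{4}\right) + 2 \sqrt{31}} = - \frac{14611}{- \frac{2573}{4} + 2 \sqrt{31}}$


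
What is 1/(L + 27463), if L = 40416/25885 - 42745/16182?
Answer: 13511970/371064637187 ≈ 3.6414e-5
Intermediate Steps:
L = -14594923/13511970 (L = 40416*(1/25885) - 42745*1/16182 = 40416/25885 - 42745/16182 = -14594923/13511970 ≈ -1.0801)
1/(L + 27463) = 1/(-14594923/13511970 + 27463) = 1/(371064637187/13511970) = 13511970/371064637187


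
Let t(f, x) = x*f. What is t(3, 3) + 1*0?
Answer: 9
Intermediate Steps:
t(f, x) = f*x
t(3, 3) + 1*0 = 3*3 + 1*0 = 9 + 0 = 9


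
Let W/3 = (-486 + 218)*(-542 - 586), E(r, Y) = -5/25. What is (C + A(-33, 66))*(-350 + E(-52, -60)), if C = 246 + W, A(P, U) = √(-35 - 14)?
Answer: -1588433658/5 - 12257*I/5 ≈ -3.1769e+8 - 2451.4*I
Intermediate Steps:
E(r, Y) = -⅕ (E(r, Y) = -5*1/25 = -⅕)
A(P, U) = 7*I (A(P, U) = √(-49) = 7*I)
W = 906912 (W = 3*((-486 + 218)*(-542 - 586)) = 3*(-268*(-1128)) = 3*302304 = 906912)
C = 907158 (C = 246 + 906912 = 907158)
(C + A(-33, 66))*(-350 + E(-52, -60)) = (907158 + 7*I)*(-350 - ⅕) = (907158 + 7*I)*(-1751/5) = -1588433658/5 - 12257*I/5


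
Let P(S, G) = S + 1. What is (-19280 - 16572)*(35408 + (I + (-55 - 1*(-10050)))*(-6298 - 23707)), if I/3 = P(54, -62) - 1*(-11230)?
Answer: 47169897103384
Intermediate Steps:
P(S, G) = 1 + S
I = 33855 (I = 3*((1 + 54) - 1*(-11230)) = 3*(55 + 11230) = 3*11285 = 33855)
(-19280 - 16572)*(35408 + (I + (-55 - 1*(-10050)))*(-6298 - 23707)) = (-19280 - 16572)*(35408 + (33855 + (-55 - 1*(-10050)))*(-6298 - 23707)) = -35852*(35408 + (33855 + (-55 + 10050))*(-30005)) = -35852*(35408 + (33855 + 9995)*(-30005)) = -35852*(35408 + 43850*(-30005)) = -35852*(35408 - 1315719250) = -35852*(-1315683842) = 47169897103384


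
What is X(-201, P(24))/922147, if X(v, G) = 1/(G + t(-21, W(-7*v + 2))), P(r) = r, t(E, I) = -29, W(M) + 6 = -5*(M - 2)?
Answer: -1/4610735 ≈ -2.1689e-7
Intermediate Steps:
W(M) = 4 - 5*M (W(M) = -6 - 5*(M - 2) = -6 - 5*(-2 + M) = -6 + (10 - 5*M) = 4 - 5*M)
X(v, G) = 1/(-29 + G) (X(v, G) = 1/(G - 29) = 1/(-29 + G))
X(-201, P(24))/922147 = 1/((-29 + 24)*922147) = (1/922147)/(-5) = -1/5*1/922147 = -1/4610735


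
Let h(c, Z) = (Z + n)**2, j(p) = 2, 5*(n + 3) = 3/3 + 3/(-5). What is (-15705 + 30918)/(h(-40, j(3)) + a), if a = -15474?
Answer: -9508125/9670721 ≈ -0.98319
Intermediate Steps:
n = -73/25 (n = -3 + (3/3 + 3/(-5))/5 = -3 + (3*(1/3) + 3*(-1/5))/5 = -3 + (1 - 3/5)/5 = -3 + (1/5)*(2/5) = -3 + 2/25 = -73/25 ≈ -2.9200)
h(c, Z) = (-73/25 + Z)**2 (h(c, Z) = (Z - 73/25)**2 = (-73/25 + Z)**2)
(-15705 + 30918)/(h(-40, j(3)) + a) = (-15705 + 30918)/((-73 + 25*2)**2/625 - 15474) = 15213/((-73 + 50)**2/625 - 15474) = 15213/((1/625)*(-23)**2 - 15474) = 15213/((1/625)*529 - 15474) = 15213/(529/625 - 15474) = 15213/(-9670721/625) = 15213*(-625/9670721) = -9508125/9670721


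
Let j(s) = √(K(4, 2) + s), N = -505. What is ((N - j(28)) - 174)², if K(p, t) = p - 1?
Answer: (679 + √31)² ≈ 4.6863e+5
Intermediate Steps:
K(p, t) = -1 + p
j(s) = √(3 + s) (j(s) = √((-1 + 4) + s) = √(3 + s))
((N - j(28)) - 174)² = ((-505 - √(3 + 28)) - 174)² = ((-505 - √31) - 174)² = (-679 - √31)²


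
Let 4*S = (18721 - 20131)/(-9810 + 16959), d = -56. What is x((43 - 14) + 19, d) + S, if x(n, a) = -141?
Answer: -672241/4766 ≈ -141.05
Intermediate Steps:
S = -235/4766 (S = ((18721 - 20131)/(-9810 + 16959))/4 = (-1410/7149)/4 = (-1410*1/7149)/4 = (¼)*(-470/2383) = -235/4766 ≈ -0.049308)
x((43 - 14) + 19, d) + S = -141 - 235/4766 = -672241/4766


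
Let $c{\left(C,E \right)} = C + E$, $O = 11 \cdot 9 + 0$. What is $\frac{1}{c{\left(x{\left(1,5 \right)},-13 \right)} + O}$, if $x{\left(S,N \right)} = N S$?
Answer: $\frac{1}{91} \approx 0.010989$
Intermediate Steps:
$O = 99$ ($O = 99 + 0 = 99$)
$\frac{1}{c{\left(x{\left(1,5 \right)},-13 \right)} + O} = \frac{1}{\left(5 \cdot 1 - 13\right) + 99} = \frac{1}{\left(5 - 13\right) + 99} = \frac{1}{-8 + 99} = \frac{1}{91}$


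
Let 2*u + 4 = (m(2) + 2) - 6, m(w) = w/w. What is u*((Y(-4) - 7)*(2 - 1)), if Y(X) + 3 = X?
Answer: 49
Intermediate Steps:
Y(X) = -3 + X
m(w) = 1
u = -7/2 (u = -2 + ((1 + 2) - 6)/2 = -2 + (3 - 6)/2 = -2 + (½)*(-3) = -2 - 3/2 = -7/2 ≈ -3.5000)
u*((Y(-4) - 7)*(2 - 1)) = -7*((-3 - 4) - 7)*(2 - 1)/2 = -7*(-7 - 7)/2 = -(-49) = -7/2*(-14) = 49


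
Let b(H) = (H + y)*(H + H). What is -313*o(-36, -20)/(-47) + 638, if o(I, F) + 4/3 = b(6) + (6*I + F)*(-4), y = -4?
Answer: 997658/141 ≈ 7075.6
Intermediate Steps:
b(H) = 2*H*(-4 + H) (b(H) = (H - 4)*(H + H) = (-4 + H)*(2*H) = 2*H*(-4 + H))
o(I, F) = 68/3 - 24*I - 4*F (o(I, F) = -4/3 + (2*6*(-4 + 6) + (6*I + F)*(-4)) = -4/3 + (2*6*2 + (F + 6*I)*(-4)) = -4/3 + (24 + (-24*I - 4*F)) = -4/3 + (24 - 24*I - 4*F) = 68/3 - 24*I - 4*F)
-313*o(-36, -20)/(-47) + 638 = -313*(68/3 - 24*(-36) - 4*(-20))/(-47) + 638 = -313*(68/3 + 864 + 80)*(-1)/47 + 638 = -907700*(-1)/(3*47) + 638 = -313*(-2900/141) + 638 = 907700/141 + 638 = 997658/141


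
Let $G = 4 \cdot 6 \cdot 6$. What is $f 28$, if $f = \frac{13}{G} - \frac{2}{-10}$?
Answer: $\frac{1463}{180} \approx 8.1278$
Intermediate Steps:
$G = 144$ ($G = 24 \cdot 6 = 144$)
$f = \frac{209}{720}$ ($f = \frac{13}{144} - \frac{2}{-10} = 13 \cdot \frac{1}{144} - - \frac{1}{5} = \frac{13}{144} + \frac{1}{5} = \frac{209}{720} \approx 0.29028$)
$f 28 = \frac{209}{720} \cdot 28 = \frac{1463}{180}$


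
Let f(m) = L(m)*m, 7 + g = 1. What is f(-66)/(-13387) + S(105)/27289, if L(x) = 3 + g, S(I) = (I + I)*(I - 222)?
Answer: -30392892/33210713 ≈ -0.91515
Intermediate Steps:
g = -6 (g = -7 + 1 = -6)
S(I) = 2*I*(-222 + I) (S(I) = (2*I)*(-222 + I) = 2*I*(-222 + I))
L(x) = -3 (L(x) = 3 - 6 = -3)
f(m) = -3*m
f(-66)/(-13387) + S(105)/27289 = -3*(-66)/(-13387) + (2*105*(-222 + 105))/27289 = 198*(-1/13387) + (2*105*(-117))*(1/27289) = -18/1217 - 24570*1/27289 = -18/1217 - 24570/27289 = -30392892/33210713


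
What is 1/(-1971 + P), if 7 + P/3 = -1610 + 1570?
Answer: -1/2112 ≈ -0.00047348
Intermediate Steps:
P = -141 (P = -21 + 3*(-1610 + 1570) = -21 + 3*(-40) = -21 - 120 = -141)
1/(-1971 + P) = 1/(-1971 - 141) = 1/(-2112) = -1/2112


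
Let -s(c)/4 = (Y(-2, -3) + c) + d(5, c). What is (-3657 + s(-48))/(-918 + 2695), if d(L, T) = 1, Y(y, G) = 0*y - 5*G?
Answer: -3529/1777 ≈ -1.9859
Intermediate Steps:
Y(y, G) = -5*G (Y(y, G) = 0 - 5*G = -5*G)
s(c) = -64 - 4*c (s(c) = -4*((-5*(-3) + c) + 1) = -4*((15 + c) + 1) = -4*(16 + c) = -64 - 4*c)
(-3657 + s(-48))/(-918 + 2695) = (-3657 + (-64 - 4*(-48)))/(-918 + 2695) = (-3657 + (-64 + 192))/1777 = (-3657 + 128)*(1/1777) = -3529*1/1777 = -3529/1777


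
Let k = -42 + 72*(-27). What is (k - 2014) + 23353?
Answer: 19353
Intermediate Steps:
k = -1986 (k = -42 - 1944 = -1986)
(k - 2014) + 23353 = (-1986 - 2014) + 23353 = -4000 + 23353 = 19353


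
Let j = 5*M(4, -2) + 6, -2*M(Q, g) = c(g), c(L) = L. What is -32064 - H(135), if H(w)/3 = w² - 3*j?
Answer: -86640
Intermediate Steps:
M(Q, g) = -g/2
j = 11 (j = 5*(-½*(-2)) + 6 = 5*1 + 6 = 5 + 6 = 11)
H(w) = -99 + 3*w² (H(w) = 3*(w² - 3*11) = 3*(w² - 33) = 3*(-33 + w²) = -99 + 3*w²)
-32064 - H(135) = -32064 - (-99 + 3*135²) = -32064 - (-99 + 3*18225) = -32064 - (-99 + 54675) = -32064 - 1*54576 = -32064 - 54576 = -86640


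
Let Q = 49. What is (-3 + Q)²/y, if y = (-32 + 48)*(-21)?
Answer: -529/84 ≈ -6.2976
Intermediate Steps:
y = -336 (y = 16*(-21) = -336)
(-3 + Q)²/y = (-3 + 49)²/(-336) = 46²*(-1/336) = 2116*(-1/336) = -529/84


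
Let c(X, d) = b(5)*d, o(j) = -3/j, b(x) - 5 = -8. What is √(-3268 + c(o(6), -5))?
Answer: I*√3253 ≈ 57.035*I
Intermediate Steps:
b(x) = -3 (b(x) = 5 - 8 = -3)
c(X, d) = -3*d
√(-3268 + c(o(6), -5)) = √(-3268 - 3*(-5)) = √(-3268 + 15) = √(-3253) = I*√3253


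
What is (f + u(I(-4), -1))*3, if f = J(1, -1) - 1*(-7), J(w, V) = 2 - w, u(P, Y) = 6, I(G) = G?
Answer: 42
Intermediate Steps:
f = 8 (f = (2 - 1*1) - 1*(-7) = (2 - 1) + 7 = 1 + 7 = 8)
(f + u(I(-4), -1))*3 = (8 + 6)*3 = 14*3 = 42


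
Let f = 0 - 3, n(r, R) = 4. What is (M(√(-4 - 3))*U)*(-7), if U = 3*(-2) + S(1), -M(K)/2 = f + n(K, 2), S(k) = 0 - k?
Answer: -98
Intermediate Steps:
f = -3
S(k) = -k
M(K) = -2 (M(K) = -2*(-3 + 4) = -2*1 = -2)
U = -7 (U = 3*(-2) - 1*1 = -6 - 1 = -7)
(M(√(-4 - 3))*U)*(-7) = -2*(-7)*(-7) = 14*(-7) = -98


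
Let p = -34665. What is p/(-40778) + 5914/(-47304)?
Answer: 349658017/482240628 ≈ 0.72507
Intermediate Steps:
p/(-40778) + 5914/(-47304) = -34665/(-40778) + 5914/(-47304) = -34665*(-1/40778) + 5914*(-1/47304) = 34665/40778 - 2957/23652 = 349658017/482240628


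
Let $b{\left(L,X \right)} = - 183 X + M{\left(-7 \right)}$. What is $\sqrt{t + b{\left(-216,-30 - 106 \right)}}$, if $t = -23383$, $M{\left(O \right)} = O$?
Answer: $\sqrt{1498} \approx 38.704$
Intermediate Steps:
$b{\left(L,X \right)} = -7 - 183 X$ ($b{\left(L,X \right)} = - 183 X - 7 = -7 - 183 X$)
$\sqrt{t + b{\left(-216,-30 - 106 \right)}} = \sqrt{-23383 - \left(7 + 183 \left(-30 - 106\right)\right)} = \sqrt{-23383 - -24881} = \sqrt{-23383 + \left(-7 + 24888\right)} = \sqrt{-23383 + 24881} = \sqrt{1498}$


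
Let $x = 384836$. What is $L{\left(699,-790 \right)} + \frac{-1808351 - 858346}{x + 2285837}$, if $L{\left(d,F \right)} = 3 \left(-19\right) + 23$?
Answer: $- \frac{93469579}{2670673} \approx -34.999$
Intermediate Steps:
$L{\left(d,F \right)} = -34$ ($L{\left(d,F \right)} = -57 + 23 = -34$)
$L{\left(699,-790 \right)} + \frac{-1808351 - 858346}{x + 2285837} = -34 + \frac{-1808351 - 858346}{384836 + 2285837} = -34 - \frac{2666697}{2670673} = - \frac{93469579}{2670673}$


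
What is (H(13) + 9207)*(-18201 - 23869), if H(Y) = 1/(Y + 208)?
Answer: -85601848360/221 ≈ -3.8734e+8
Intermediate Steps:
H(Y) = 1/(208 + Y)
(H(13) + 9207)*(-18201 - 23869) = (1/(208 + 13) + 9207)*(-18201 - 23869) = (1/221 + 9207)*(-42070) = (2034748/221)*(-42070) = -85601848360/221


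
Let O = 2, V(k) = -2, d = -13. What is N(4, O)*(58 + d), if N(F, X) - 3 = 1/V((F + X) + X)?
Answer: 225/2 ≈ 112.50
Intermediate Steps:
N(F, X) = 5/2 (N(F, X) = 3 + 1/(-2) = 3 - ½ = 5/2)
N(4, O)*(58 + d) = 5*(58 - 13)/2 = (5/2)*45 = 225/2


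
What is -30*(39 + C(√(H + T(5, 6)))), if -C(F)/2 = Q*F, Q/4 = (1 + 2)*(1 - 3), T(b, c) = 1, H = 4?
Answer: -1170 - 1440*√5 ≈ -4389.9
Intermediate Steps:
Q = -24 (Q = 4*((1 + 2)*(1 - 3)) = 4*(3*(-2)) = 4*(-6) = -24)
C(F) = 48*F (C(F) = -(-48)*F = 48*F)
-30*(39 + C(√(H + T(5, 6)))) = -30*(39 + 48*√(4 + 1)) = -30*(39 + 48*√5) = -1170 - 1440*√5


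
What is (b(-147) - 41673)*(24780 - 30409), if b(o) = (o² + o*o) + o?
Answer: -7869342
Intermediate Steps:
b(o) = o + 2*o² (b(o) = (o² + o²) + o = 2*o² + o = o + 2*o²)
(b(-147) - 41673)*(24780 - 30409) = (-147*(1 + 2*(-147)) - 41673)*(24780 - 30409) = (-147*(1 - 294) - 41673)*(-5629) = (-147*(-293) - 41673)*(-5629) = (43071 - 41673)*(-5629) = 1398*(-5629) = -7869342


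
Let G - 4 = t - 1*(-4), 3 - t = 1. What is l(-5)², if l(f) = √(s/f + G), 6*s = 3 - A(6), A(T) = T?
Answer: 101/10 ≈ 10.100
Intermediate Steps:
t = 2 (t = 3 - 1*1 = 3 - 1 = 2)
G = 10 (G = 4 + (2 - 1*(-4)) = 4 + (2 + 4) = 4 + 6 = 10)
s = -½ (s = (3 - 1*6)/6 = (3 - 6)/6 = (⅙)*(-3) = -½ ≈ -0.50000)
l(f) = √(10 - 1/(2*f)) (l(f) = √(-1/(2*f) + 10) = √(10 - 1/(2*f)))
l(-5)² = (√(40 - 2/(-5))/2)² = (√(40 - 2*(-⅕))/2)² = (√(40 + ⅖)/2)² = (√(202/5)/2)² = ((√1010/5)/2)² = (√1010/10)² = 101/10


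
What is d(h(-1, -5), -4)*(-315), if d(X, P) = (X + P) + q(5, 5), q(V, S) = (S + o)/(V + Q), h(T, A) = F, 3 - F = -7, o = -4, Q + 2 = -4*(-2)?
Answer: -21105/11 ≈ -1918.6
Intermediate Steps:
Q = 6 (Q = -2 - 4*(-2) = -2 + 8 = 6)
F = 10 (F = 3 - 1*(-7) = 3 + 7 = 10)
h(T, A) = 10
q(V, S) = (-4 + S)/(6 + V) (q(V, S) = (S - 4)/(V + 6) = (-4 + S)/(6 + V))
d(X, P) = 1/11 + P + X (d(X, P) = (X + P) + (-4 + 5)/(6 + 5) = (P + X) + 1/11 = 1/11 + P + X)
d(h(-1, -5), -4)*(-315) = (1/11 - 4 + 10)*(-315) = (67/11)*(-315) = -21105/11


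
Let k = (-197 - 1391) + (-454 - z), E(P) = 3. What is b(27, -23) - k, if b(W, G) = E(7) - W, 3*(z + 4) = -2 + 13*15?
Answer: 6235/3 ≈ 2078.3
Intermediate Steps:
z = 181/3 (z = -4 + (-2 + 13*15)/3 = -4 + (-2 + 195)/3 = -4 + (1/3)*193 = -4 + 193/3 = 181/3 ≈ 60.333)
b(W, G) = 3 - W
k = -6307/3 (k = (-197 - 1391) + (-454 - 1*181/3) = -1588 + (-454 - 181/3) = -1588 - 1543/3 = -6307/3 ≈ -2102.3)
b(27, -23) - k = (3 - 1*27) - 1*(-6307/3) = (3 - 27) + 6307/3 = -24 + 6307/3 = 6235/3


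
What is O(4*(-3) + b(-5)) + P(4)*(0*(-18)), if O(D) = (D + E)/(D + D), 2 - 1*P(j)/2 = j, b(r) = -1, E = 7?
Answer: 3/13 ≈ 0.23077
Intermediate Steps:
P(j) = 4 - 2*j
O(D) = (7 + D)/(2*D) (O(D) = (D + 7)/(D + D) = (7 + D)/((2*D)) = (7 + D)*(1/(2*D)) = (7 + D)/(2*D))
O(4*(-3) + b(-5)) + P(4)*(0*(-18)) = (7 + (4*(-3) - 1))/(2*(4*(-3) - 1)) + (4 - 2*4)*(0*(-18)) = (7 + (-12 - 1))/(2*(-12 - 1)) + (4 - 8)*0 = (½)*(7 - 13)/(-13) - 4*0 = (½)*(-1/13)*(-6) + 0 = 3/13 + 0 = 3/13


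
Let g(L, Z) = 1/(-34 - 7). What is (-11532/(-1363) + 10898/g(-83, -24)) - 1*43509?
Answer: -668304169/1363 ≈ -4.9032e+5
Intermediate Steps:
g(L, Z) = -1/41 (g(L, Z) = 1/(-41) = -1/41)
(-11532/(-1363) + 10898/g(-83, -24)) - 1*43509 = (-11532/(-1363) + 10898/(-1/41)) - 1*43509 = (-11532*(-1/1363) + 10898*(-41)) - 43509 = (11532/1363 - 446818) - 43509 = -609001402/1363 - 43509 = -668304169/1363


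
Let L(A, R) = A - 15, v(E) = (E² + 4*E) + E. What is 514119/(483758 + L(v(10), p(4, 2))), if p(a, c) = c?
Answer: 514119/483893 ≈ 1.0625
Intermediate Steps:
v(E) = E² + 5*E
L(A, R) = -15 + A
514119/(483758 + L(v(10), p(4, 2))) = 514119/(483758 + (-15 + 10*(5 + 10))) = 514119/(483758 + (-15 + 10*15)) = 514119/(483758 + (-15 + 150)) = 514119/(483758 + 135) = 514119/483893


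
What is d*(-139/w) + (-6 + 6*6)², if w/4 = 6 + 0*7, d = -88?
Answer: 4229/3 ≈ 1409.7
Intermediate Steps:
w = 24 (w = 4*(6 + 0*7) = 4*(6 + 0) = 4*6 = 24)
d*(-139/w) + (-6 + 6*6)² = -(-12232)/24 + (-6 + 6*6)² = -(-12232)/24 + (-6 + 36)² = -88*(-139/24) + 30² = 1529/3 + 900 = 4229/3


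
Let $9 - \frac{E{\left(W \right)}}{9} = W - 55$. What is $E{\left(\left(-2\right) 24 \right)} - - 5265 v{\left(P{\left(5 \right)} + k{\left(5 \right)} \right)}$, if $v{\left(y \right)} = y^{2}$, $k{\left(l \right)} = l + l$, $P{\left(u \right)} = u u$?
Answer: $6450633$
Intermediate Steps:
$E{\left(W \right)} = 576 - 9 W$ ($E{\left(W \right)} = 81 - 9 \left(W - 55\right) = 81 - 9 \left(-55 + W\right) = 81 - \left(-495 + 9 W\right) = 576 - 9 W$)
$P{\left(u \right)} = u^{2}$
$k{\left(l \right)} = 2 l$
$E{\left(\left(-2\right) 24 \right)} - - 5265 v{\left(P{\left(5 \right)} + k{\left(5 \right)} \right)} = \left(576 - 9 \left(\left(-2\right) 24\right)\right) - - 5265 \left(5^{2} + 2 \cdot 5\right)^{2} = \left(576 - -432\right) - - 5265 \left(25 + 10\right)^{2} = \left(576 + 432\right) - - 5265 \cdot 35^{2} = 1008 - \left(-5265\right) 1225 = 1008 - -6449625 = 1008 + 6449625 = 6450633$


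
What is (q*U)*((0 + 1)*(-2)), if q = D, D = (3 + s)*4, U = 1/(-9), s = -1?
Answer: 16/9 ≈ 1.7778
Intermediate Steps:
U = -⅑ ≈ -0.11111
D = 8 (D = (3 - 1)*4 = 2*4 = 8)
q = 8
(q*U)*((0 + 1)*(-2)) = (8*(-⅑))*((0 + 1)*(-2)) = -8*(-2)/9 = -8/9*(-2) = 16/9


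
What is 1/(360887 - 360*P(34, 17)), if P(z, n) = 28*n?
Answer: 1/189527 ≈ 5.2763e-6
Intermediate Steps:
1/(360887 - 360*P(34, 17)) = 1/(360887 - 10080*17) = 1/(360887 - 360*476) = 1/(360887 - 171360) = 1/189527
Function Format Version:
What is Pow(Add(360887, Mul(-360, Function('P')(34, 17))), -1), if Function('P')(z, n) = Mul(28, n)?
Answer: Rational(1, 189527) ≈ 5.2763e-6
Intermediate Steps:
Pow(Add(360887, Mul(-360, Function('P')(34, 17))), -1) = Pow(Add(360887, Mul(-360, Mul(28, 17))), -1) = Pow(Add(360887, Mul(-360, 476)), -1) = Pow(Add(360887, -171360), -1) = Pow(189527, -1) = Rational(1, 189527)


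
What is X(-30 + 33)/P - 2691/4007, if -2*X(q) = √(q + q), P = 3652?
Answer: -2691/4007 - √6/7304 ≈ -0.67191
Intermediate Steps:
X(q) = -√2*√q/2 (X(q) = -√(q + q)/2 = -√2*√q/2)
X(-30 + 33)/P - 2691/4007 = -√2*√(-30 + 33)/2/3652 - 2691/4007 = -√2*√3/2*(1/3652) - 2691*1/4007 = -√6/2*(1/3652) - 2691/4007 = -√6/7304 - 2691/4007 = -2691/4007 - √6/7304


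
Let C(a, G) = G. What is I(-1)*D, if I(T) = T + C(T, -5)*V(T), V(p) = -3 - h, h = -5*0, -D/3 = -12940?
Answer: 543480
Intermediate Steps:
D = 38820 (D = -3*(-12940) = 38820)
h = 0
V(p) = -3 (V(p) = -3 - 1*0 = -3 + 0 = -3)
I(T) = 15 + T (I(T) = T - 5*(-3) = T + 15 = 15 + T)
I(-1)*D = (15 - 1)*38820 = 14*38820 = 543480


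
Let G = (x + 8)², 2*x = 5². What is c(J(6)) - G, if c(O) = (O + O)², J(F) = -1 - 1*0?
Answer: -1665/4 ≈ -416.25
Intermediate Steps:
x = 25/2 (x = (½)*5² = (½)*25 = 25/2 ≈ 12.500)
J(F) = -1 (J(F) = -1 + 0 = -1)
c(O) = 4*O² (c(O) = (2*O)² = 4*O²)
G = 1681/4 (G = (25/2 + 8)² = (41/2)² = 1681/4 ≈ 420.25)
c(J(6)) - G = 4*(-1)² - 1*1681/4 = 4*1 - 1681/4 = 4 - 1681/4 = -1665/4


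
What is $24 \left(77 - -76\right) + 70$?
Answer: $3742$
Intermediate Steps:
$24 \left(77 - -76\right) + 70 = 24 \left(77 + 76\right) + 70 = 24 \cdot 153 + 70 = 3672 + 70 = 3742$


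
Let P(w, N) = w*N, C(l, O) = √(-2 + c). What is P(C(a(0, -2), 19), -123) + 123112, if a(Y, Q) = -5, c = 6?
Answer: 122866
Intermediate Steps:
C(l, O) = 2 (C(l, O) = √(-2 + 6) = √4 = 2)
P(w, N) = N*w
P(C(a(0, -2), 19), -123) + 123112 = -123*2 + 123112 = -246 + 123112 = 122866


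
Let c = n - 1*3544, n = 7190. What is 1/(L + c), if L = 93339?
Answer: 1/96985 ≈ 1.0311e-5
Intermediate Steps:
c = 3646 (c = 7190 - 1*3544 = 7190 - 3544 = 3646)
1/(L + c) = 1/(93339 + 3646) = 1/96985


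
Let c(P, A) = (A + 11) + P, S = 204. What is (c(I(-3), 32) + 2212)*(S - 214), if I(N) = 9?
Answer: -22640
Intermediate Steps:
c(P, A) = 11 + A + P (c(P, A) = (11 + A) + P = 11 + A + P)
(c(I(-3), 32) + 2212)*(S - 214) = ((11 + 32 + 9) + 2212)*(204 - 214) = (52 + 2212)*(-10) = 2264*(-10) = -22640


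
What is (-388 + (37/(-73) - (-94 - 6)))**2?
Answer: 443565721/5329 ≈ 83236.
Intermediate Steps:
(-388 + (37/(-73) - (-94 - 6)))**2 = (-388 + (37*(-1/73) - 1*(-100)))**2 = (-388 + (-37/73 + 100))**2 = (-388 + 7263/73)**2 = (-21061/73)**2 = 443565721/5329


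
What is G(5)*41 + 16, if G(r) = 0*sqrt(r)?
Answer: 16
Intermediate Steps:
G(r) = 0
G(5)*41 + 16 = 0*41 + 16 = 0 + 16 = 16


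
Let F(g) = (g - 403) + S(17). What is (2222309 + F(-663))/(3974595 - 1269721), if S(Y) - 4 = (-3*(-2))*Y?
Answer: 2221349/2704874 ≈ 0.82124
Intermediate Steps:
S(Y) = 4 + 6*Y (S(Y) = 4 + (-3*(-2))*Y = 4 + 6*Y)
F(g) = -297 + g (F(g) = (g - 403) + (4 + 6*17) = (-403 + g) + (4 + 102) = (-403 + g) + 106 = -297 + g)
(2222309 + F(-663))/(3974595 - 1269721) = (2222309 + (-297 - 663))/(3974595 - 1269721) = (2222309 - 960)/2704874 = 2221349*(1/2704874) = 2221349/2704874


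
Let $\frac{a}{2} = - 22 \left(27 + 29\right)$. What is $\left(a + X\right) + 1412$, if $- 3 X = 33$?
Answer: $-1063$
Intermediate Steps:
$X = -11$ ($X = \left(- \frac{1}{3}\right) 33 = -11$)
$a = -2464$ ($a = 2 \left(- 22 \left(27 + 29\right)\right) = 2 \left(\left(-22\right) 56\right) = 2 \left(-1232\right) = -2464$)
$\left(a + X\right) + 1412 = \left(-2464 - 11\right) + 1412 = -2475 + 1412 = -1063$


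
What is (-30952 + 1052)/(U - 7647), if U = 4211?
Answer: 7475/859 ≈ 8.7020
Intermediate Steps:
(-30952 + 1052)/(U - 7647) = (-30952 + 1052)/(4211 - 7647) = -29900/(-3436) = -29900*(-1/3436) = 7475/859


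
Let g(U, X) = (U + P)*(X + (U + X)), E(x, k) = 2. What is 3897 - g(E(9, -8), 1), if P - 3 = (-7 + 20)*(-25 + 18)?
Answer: 4241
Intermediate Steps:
P = -88 (P = 3 + (-7 + 20)*(-25 + 18) = 3 + 13*(-7) = 3 - 91 = -88)
g(U, X) = (-88 + U)*(U + 2*X) (g(U, X) = (U - 88)*(X + (U + X)) = (-88 + U)*(U + 2*X))
3897 - g(E(9, -8), 1) = 3897 - (2² - 176*1 - 88*2 + 2*2*1) = 3897 - (4 - 176 - 176 + 4) = 3897 - 1*(-344) = 3897 + 344 = 4241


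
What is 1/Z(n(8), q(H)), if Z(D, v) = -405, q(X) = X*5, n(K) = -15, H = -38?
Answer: -1/405 ≈ -0.0024691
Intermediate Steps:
q(X) = 5*X
1/Z(n(8), q(H)) = 1/(-405) = -1/405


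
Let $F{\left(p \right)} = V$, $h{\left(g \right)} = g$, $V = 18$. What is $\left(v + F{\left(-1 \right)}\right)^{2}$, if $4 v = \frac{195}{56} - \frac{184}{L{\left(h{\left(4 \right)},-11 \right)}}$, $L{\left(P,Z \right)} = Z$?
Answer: $\frac{3226353601}{6071296} \approx 531.41$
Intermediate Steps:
$F{\left(p \right)} = 18$
$v = \frac{12449}{2464}$ ($v = \frac{\frac{195}{56} - \frac{184}{-11}}{4} = \frac{195 \cdot \frac{1}{56} - - \frac{184}{11}}{4} = \frac{\frac{195}{56} + \frac{184}{11}}{4} = \frac{1}{4} \cdot \frac{12449}{616} = \frac{12449}{2464} \approx 5.0524$)
$\left(v + F{\left(-1 \right)}\right)^{2} = \left(\frac{12449}{2464} + 18\right)^{2} = \left(\frac{56801}{2464}\right)^{2} = \frac{3226353601}{6071296}$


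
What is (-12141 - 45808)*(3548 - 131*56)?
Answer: 219510812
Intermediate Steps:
(-12141 - 45808)*(3548 - 131*56) = -57949*(3548 - 7336) = -57949*(-3788) = 219510812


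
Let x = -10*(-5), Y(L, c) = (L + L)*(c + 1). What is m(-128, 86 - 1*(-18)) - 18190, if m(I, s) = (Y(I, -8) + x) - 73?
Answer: -16421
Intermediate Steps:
Y(L, c) = 2*L*(1 + c) (Y(L, c) = (2*L)*(1 + c) = 2*L*(1 + c))
x = 50
m(I, s) = -23 - 14*I (m(I, s) = (2*I*(1 - 8) + 50) - 73 = (2*I*(-7) + 50) - 73 = (-14*I + 50) - 73 = (50 - 14*I) - 73 = -23 - 14*I)
m(-128, 86 - 1*(-18)) - 18190 = (-23 - 14*(-128)) - 18190 = (-23 + 1792) - 18190 = 1769 - 18190 = -16421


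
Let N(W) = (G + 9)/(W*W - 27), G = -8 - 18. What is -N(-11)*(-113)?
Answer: -1921/94 ≈ -20.436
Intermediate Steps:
G = -26
N(W) = -17/(-27 + W**2) (N(W) = (-26 + 9)/(W*W - 27) = -17/(W**2 - 27) = -17/(-27 + W**2))
-N(-11)*(-113) = -(-17)/(-27 + (-11)**2)*(-113) = -(-17)/(-27 + 121)*(-113) = -(-17)/94*(-113) = -1*(-17/94)*(-113) = (17/94)*(-113) = -1921/94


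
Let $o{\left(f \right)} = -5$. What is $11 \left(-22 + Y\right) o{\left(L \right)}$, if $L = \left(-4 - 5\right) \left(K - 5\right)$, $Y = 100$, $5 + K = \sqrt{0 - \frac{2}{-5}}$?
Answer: $-4290$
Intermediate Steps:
$K = -5 + \frac{\sqrt{10}}{5}$ ($K = -5 + \sqrt{0 - \frac{2}{-5}} = -5 + \sqrt{0 - - \frac{2}{5}} = -5 + \sqrt{0 + \frac{2}{5}} = -5 + \sqrt{\frac{2}{5}} = -5 + \frac{\sqrt{10}}{5} \approx -4.3675$)
$L = 90 - \frac{9 \sqrt{10}}{5}$ ($L = \left(-4 - 5\right) \left(\left(-5 + \frac{\sqrt{10}}{5}\right) - 5\right) = - 9 \left(-10 + \frac{\sqrt{10}}{5}\right) = 90 - \frac{9 \sqrt{10}}{5} \approx 84.308$)
$11 \left(-22 + Y\right) o{\left(L \right)} = 11 \left(-22 + 100\right) \left(-5\right) = 11 \cdot 78 \left(-5\right) = 858 \left(-5\right) = -4290$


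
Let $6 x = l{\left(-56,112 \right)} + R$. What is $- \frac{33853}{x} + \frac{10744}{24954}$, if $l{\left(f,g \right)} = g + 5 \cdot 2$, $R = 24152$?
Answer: $- \frac{1201951679}{151433349} \approx -7.9372$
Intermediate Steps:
$l{\left(f,g \right)} = 10 + g$ ($l{\left(f,g \right)} = g + 10 = 10 + g$)
$x = \frac{12137}{3}$ ($x = \frac{\left(10 + 112\right) + 24152}{6} = \frac{122 + 24152}{6} = \frac{1}{6} \cdot 24274 = \frac{12137}{3} \approx 4045.7$)
$- \frac{33853}{x} + \frac{10744}{24954} = - \frac{33853}{\frac{12137}{3}} + \frac{10744}{24954} = \left(-33853\right) \frac{3}{12137} + 10744 \cdot \frac{1}{24954} = - \frac{101559}{12137} + \frac{5372}{12477} = - \frac{1201951679}{151433349}$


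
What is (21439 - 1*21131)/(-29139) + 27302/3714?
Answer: 4012167/546577 ≈ 7.3405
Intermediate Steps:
(21439 - 1*21131)/(-29139) + 27302/3714 = (21439 - 21131)*(-1/29139) + 27302*(1/3714) = 308*(-1/29139) + 13651/1857 = -28/2649 + 13651/1857 = 4012167/546577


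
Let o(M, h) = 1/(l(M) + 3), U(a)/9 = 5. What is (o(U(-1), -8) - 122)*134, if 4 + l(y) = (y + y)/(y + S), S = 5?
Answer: -32361/2 ≈ -16181.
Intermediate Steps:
U(a) = 45 (U(a) = 9*5 = 45)
l(y) = -4 + 2*y/(5 + y) (l(y) = -4 + (y + y)/(y + 5) = -4 + (2*y)/(5 + y) = -4 + 2*y/(5 + y))
o(M, h) = 1/(3 + 2*(-10 - M)/(5 + M)) (o(M, h) = 1/(2*(-10 - M)/(5 + M) + 3) = 1/(3 + 2*(-10 - M)/(5 + M)))
(o(U(-1), -8) - 122)*134 = ((5 + 45)/(-5 + 45) - 122)*134 = (50/40 - 122)*134 = ((1/40)*50 - 122)*134 = (5/4 - 122)*134 = -483/4*134 = -32361/2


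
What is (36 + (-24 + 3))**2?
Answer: 225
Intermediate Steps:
(36 + (-24 + 3))**2 = (36 - 21)**2 = 15**2 = 225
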